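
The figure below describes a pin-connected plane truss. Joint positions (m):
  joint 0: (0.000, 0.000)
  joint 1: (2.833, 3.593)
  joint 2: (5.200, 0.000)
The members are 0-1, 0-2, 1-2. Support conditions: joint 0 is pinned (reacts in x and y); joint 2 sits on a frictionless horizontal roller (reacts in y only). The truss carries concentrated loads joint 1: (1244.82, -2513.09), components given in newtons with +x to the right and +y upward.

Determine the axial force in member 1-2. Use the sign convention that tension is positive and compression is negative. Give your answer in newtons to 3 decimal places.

-2669.542

N=3 nodes, M=3 members, R=3 reactions → 2N=6, M+R=6
member 0 (0-1): L=4.5755, (cx,cy)=(0.6192,0.7853)
member 1 (0-2): L=5.2000, (cx,cy)=(1.0000,0.0000)
member 2 (1-2): L=4.3026, (cx,cy)=(0.5501,-0.8351)
solve A·x = −loads:
  F[0-1] = -361.4286 N (compression)
  F[0-2] = +1468.6029 N (tension)
  F[1-2] = -2669.5421 N (compression)
  Rx@0 = -1244.8200 N
  Ry@0 = +283.8165 N
  Ry@2 = +2229.2735 N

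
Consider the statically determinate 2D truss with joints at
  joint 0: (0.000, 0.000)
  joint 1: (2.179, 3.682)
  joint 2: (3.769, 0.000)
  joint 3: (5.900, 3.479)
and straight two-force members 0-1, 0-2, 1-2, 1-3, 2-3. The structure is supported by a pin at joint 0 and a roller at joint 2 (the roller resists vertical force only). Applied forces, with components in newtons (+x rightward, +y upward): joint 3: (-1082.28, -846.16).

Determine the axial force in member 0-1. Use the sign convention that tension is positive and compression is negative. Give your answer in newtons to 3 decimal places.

-604.916

N=4 nodes, M=5 members, R=3 reactions → 2N=8, M+R=8
member 0 (0-1): L=4.2785, (cx,cy)=(0.5093,0.8606)
member 1 (0-2): L=3.7690, (cx,cy)=(1.0000,0.0000)
member 2 (1-2): L=4.0106, (cx,cy)=(0.3964,-0.9181)
member 3 (1-3): L=3.7265, (cx,cy)=(0.9985,-0.0545)
member 4 (2-3): L=4.0798, (cx,cy)=(0.5223,0.8527)
solve A·x = −loads:
  F[0-1] = -604.9156 N (compression)
  F[0-2] = -774.1988 N (compression)
  F[1-2] = +599.4807 N (tension)
  F[1-3] = -546.5542 N (compression)
  F[2-3] = -1027.1958 N (compression)
  Rx@0 = +1082.2800 N
  Ry@0 = +520.5851 N
  Ry@2 = +325.5749 N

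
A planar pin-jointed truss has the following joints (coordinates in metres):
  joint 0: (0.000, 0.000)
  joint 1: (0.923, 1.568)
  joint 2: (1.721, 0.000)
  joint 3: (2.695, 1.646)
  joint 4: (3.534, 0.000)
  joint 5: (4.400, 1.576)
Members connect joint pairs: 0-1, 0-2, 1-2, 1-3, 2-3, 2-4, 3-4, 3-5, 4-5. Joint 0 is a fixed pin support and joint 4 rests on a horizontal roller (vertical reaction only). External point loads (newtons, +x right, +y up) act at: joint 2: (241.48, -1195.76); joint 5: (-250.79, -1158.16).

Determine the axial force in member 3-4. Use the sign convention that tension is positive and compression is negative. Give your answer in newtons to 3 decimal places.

N=6 nodes, M=9 members, R=3 reactions → 2N=12, M+R=12
member 0 (0-1): L=1.8195, (cx,cy)=(0.5073,0.8618)
member 1 (0-2): L=1.7210, (cx,cy)=(1.0000,0.0000)
member 2 (1-2): L=1.7594, (cx,cy)=(0.4536,-0.8912)
member 3 (1-3): L=1.7737, (cx,cy)=(0.9990,0.0440)
member 4 (2-3): L=1.9126, (cx,cy)=(0.5093,0.8606)
member 5 (2-4): L=1.8130, (cx,cy)=(1.0000,0.0000)
member 6 (3-4): L=1.8475, (cx,cy)=(0.4541,-0.8909)
member 7 (3-5): L=1.7064, (cx,cy)=(0.9992,-0.0410)
member 8 (4-5): L=1.7983, (cx,cy)=(0.4816,0.8764)
solve A·x = −loads:
  F[0-1] = -512.2896 N (compression)
  F[0-2] = +250.5665 N (tension)
  F[1-2] = +471.9571 N (tension)
  F[1-3] = -474.4001 N (compression)
  F[2-3] = +900.6844 N (tension)
  F[2-4] = -235.5293 N (compression)
  F[3-4] = -863.9922 N (compression)
  F[3-5] = +377.4204 N (tension)
  F[4-5] = -1303.8258 N (compression)
  Rx@0 = +9.3100 N
  Ry@0 = +441.4803 N
  Ry@4 = +1912.4397 N

-863.992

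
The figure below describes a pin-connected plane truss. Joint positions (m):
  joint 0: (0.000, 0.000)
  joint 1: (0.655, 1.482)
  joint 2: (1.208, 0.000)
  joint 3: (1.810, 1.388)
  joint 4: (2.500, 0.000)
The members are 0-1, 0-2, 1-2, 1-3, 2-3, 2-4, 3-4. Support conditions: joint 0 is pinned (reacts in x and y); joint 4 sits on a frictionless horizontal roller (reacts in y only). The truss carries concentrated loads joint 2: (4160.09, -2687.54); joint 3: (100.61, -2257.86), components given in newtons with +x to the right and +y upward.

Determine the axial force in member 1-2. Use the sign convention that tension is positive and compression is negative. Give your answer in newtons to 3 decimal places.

2230.836

N=5 nodes, M=7 members, R=3 reactions → 2N=10, M+R=10
member 0 (0-1): L=1.6203, (cx,cy)=(0.4042,0.9146)
member 1 (0-2): L=1.2080, (cx,cy)=(1.0000,0.0000)
member 2 (1-2): L=1.5818, (cx,cy)=(0.3496,-0.9369)
member 3 (1-3): L=1.1588, (cx,cy)=(0.9967,-0.0811)
member 4 (2-3): L=1.5129, (cx,cy)=(0.3979,0.9174)
member 5 (2-4): L=1.2920, (cx,cy)=(1.0000,0.0000)
member 6 (3-4): L=1.5500, (cx,cy)=(0.4451,-0.8955)
solve A·x = −loads:
  F[0-1] = -2138.7771 N (compression)
  F[0-2] = +5125.2962 N (tension)
  F[1-2] = +2230.8358 N (tension)
  F[1-3] = -1649.9309 N (compression)
  F[2-3] = +651.2465 N (tension)
  F[2-4] = +1485.9700 N (tension)
  F[3-4] = -3338.1486 N (compression)
  Rx@0 = -4260.7000 N
  Ry@0 = +1956.2314 N
  Ry@4 = +2989.1686 N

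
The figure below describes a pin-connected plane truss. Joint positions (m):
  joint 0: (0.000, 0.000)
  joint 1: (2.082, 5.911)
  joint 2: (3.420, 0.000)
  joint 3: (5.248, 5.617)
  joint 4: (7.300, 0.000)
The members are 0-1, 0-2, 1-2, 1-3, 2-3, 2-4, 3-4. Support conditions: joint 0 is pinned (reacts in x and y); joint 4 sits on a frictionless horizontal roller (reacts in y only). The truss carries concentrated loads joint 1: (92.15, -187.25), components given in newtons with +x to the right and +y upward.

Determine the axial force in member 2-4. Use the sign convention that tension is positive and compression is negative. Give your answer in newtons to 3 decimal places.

N=5 nodes, M=7 members, R=3 reactions → 2N=10, M+R=10
member 0 (0-1): L=6.2669, (cx,cy)=(0.3322,0.9432)
member 1 (0-2): L=3.4200, (cx,cy)=(1.0000,0.0000)
member 2 (1-2): L=6.0605, (cx,cy)=(0.2208,-0.9753)
member 3 (1-3): L=3.1796, (cx,cy)=(0.9957,-0.0925)
member 4 (2-3): L=5.9070, (cx,cy)=(0.3095,0.9509)
member 5 (2-4): L=3.8800, (cx,cy)=(1.0000,0.0000)
member 6 (3-4): L=5.9801, (cx,cy)=(0.3431,-0.9393)
solve A·x = −loads:
  F[0-1] = -62.7957 N (compression)
  F[0-2] = +113.0119 N (tension)
  F[1-2] = -123.0871 N (compression)
  F[1-3] = -86.2070 N (compression)
  F[2-3] = +126.2473 N (tension)
  F[2-4] = +46.7686 N (tension)
  F[3-4] = -136.2963 N (compression)
  Rx@0 = -92.1500 N
  Ry@0 = +59.2290 N
  Ry@4 = +128.0210 N

46.769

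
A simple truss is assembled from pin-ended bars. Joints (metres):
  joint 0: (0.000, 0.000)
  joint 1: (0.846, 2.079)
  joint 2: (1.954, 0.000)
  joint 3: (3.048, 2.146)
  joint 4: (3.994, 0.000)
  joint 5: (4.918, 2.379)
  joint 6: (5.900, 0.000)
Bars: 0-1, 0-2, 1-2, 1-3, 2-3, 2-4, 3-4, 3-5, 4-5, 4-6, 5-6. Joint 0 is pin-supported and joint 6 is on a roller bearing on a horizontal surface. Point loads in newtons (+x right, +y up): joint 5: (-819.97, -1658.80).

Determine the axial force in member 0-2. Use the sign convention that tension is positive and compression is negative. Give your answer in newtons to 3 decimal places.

-573.079

N=7 nodes, M=11 members, R=3 reactions → 2N=14, M+R=14
member 0 (0-1): L=2.2445, (cx,cy)=(0.3769,0.9262)
member 1 (0-2): L=1.9540, (cx,cy)=(1.0000,0.0000)
member 2 (1-2): L=2.3558, (cx,cy)=(0.4703,-0.8825)
member 3 (1-3): L=2.2030, (cx,cy)=(0.9995,0.0304)
member 4 (2-3): L=2.4088, (cx,cy)=(0.4542,0.8909)
member 5 (2-4): L=2.0400, (cx,cy)=(1.0000,0.0000)
member 6 (3-4): L=2.3453, (cx,cy)=(0.4034,-0.9150)
member 7 (3-5): L=1.8845, (cx,cy)=(0.9923,0.1236)
member 8 (4-5): L=2.5521, (cx,cy)=(0.3620,0.9322)
member 9 (4-6): L=1.9060, (cx,cy)=(1.0000,0.0000)
member 10 (5-6): L=2.5737, (cx,cy)=(0.3816,-0.9243)
solve A·x = −loads:
  F[0-1] = -655.0302 N (compression)
  F[0-2] = -573.0795 N (compression)
  F[1-2] = +668.1594 N (tension)
  F[1-3] = -561.4015 N (compression)
  F[2-3] = -661.8455 N (compression)
  F[2-4] = +41.7652 N (tension)
  F[3-4] = +517.3008 N (tension)
  F[3-5] = -1078.6743 N (compression)
  F[4-5] = -507.7996 N (compression)
  F[4-6] = +434.2758 N (tension)
  F[5-6] = -1138.1858 N (compression)
  Rx@0 = +819.9700 N
  Ry@0 = +606.7204 N
  Ry@6 = +1052.0796 N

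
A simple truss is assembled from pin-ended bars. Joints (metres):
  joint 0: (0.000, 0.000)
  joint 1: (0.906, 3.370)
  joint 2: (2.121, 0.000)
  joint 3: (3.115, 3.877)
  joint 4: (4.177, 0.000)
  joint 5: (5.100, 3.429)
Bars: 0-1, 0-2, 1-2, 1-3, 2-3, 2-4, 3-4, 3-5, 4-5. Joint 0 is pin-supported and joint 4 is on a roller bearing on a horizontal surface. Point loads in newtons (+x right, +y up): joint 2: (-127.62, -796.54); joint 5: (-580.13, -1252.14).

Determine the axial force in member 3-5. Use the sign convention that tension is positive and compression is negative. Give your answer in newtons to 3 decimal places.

N=6 nodes, M=9 members, R=3 reactions → 2N=12, M+R=12
member 0 (0-1): L=3.4897, (cx,cy)=(0.2596,0.9657)
member 1 (0-2): L=2.1210, (cx,cy)=(1.0000,0.0000)
member 2 (1-2): L=3.5823, (cx,cy)=(0.3392,-0.9407)
member 3 (1-3): L=2.2664, (cx,cy)=(0.9747,0.2237)
member 4 (2-3): L=4.0024, (cx,cy)=(0.2484,0.9687)
member 5 (2-4): L=2.0560, (cx,cy)=(1.0000,0.0000)
member 6 (3-4): L=4.0198, (cx,cy)=(0.2642,-0.9645)
member 7 (3-5): L=2.0349, (cx,cy)=(0.9755,-0.2202)
member 8 (4-5): L=3.5511, (cx,cy)=(0.2599,0.9656)
solve A·x = −loads:
  F[0-1] = -612.6346 N (compression)
  F[0-2] = -548.6953 N (compression)
  F[1-2] = +545.0006 N (tension)
  F[1-3] = -352.8410 N (compression)
  F[2-3] = +293.0235 N (tension)
  F[2-4] = -309.0034 N (compression)
  F[3-4] = -158.8356 N (compression)
  F[3-5] = -234.9277 N (compression)
  F[4-5] = -1350.2702 N (compression)
  Rx@0 = +707.7500 N
  Ry@0 = +591.6272 N
  Ry@4 = +1457.0528 N

-234.928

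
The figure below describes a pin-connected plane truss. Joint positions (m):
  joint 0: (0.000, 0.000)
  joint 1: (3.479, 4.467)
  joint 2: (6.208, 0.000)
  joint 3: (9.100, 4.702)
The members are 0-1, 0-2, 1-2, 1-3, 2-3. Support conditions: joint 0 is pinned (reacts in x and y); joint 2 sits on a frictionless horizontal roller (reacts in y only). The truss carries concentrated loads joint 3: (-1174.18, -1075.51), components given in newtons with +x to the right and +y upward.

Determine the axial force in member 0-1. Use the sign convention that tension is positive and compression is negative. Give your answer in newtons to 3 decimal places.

N=4 nodes, M=5 members, R=3 reactions → 2N=8, M+R=8
member 0 (0-1): L=5.6619, (cx,cy)=(0.6145,0.7890)
member 1 (0-2): L=6.2080, (cx,cy)=(1.0000,0.0000)
member 2 (1-2): L=5.2346, (cx,cy)=(0.5213,-0.8534)
member 3 (1-3): L=5.6259, (cx,cy)=(0.9991,0.0418)
member 4 (2-3): L=5.5202, (cx,cy)=(0.5239,0.8518)
solve A·x = −loads:
  F[0-1] = -492.1823 N (compression)
  F[0-2] = -871.7566 N (compression)
  F[1-2] = +429.2586 N (tension)
  F[1-3] = -526.6703 N (compression)
  F[2-3] = -1236.8301 N (compression)
  Rx@0 = +1174.1800 N
  Ry@0 = +388.3085 N
  Ry@2 = +687.2015 N

-492.182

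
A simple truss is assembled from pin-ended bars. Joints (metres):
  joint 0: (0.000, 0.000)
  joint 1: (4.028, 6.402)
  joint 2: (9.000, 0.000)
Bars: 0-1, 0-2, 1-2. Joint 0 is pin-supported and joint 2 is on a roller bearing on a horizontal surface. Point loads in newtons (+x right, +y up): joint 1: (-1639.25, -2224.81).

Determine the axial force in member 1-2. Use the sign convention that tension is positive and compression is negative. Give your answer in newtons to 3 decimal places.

N=3 nodes, M=3 members, R=3 reactions → 2N=6, M+R=6
member 0 (0-1): L=7.5638, (cx,cy)=(0.5325,0.8464)
member 1 (0-2): L=9.0000, (cx,cy)=(1.0000,0.0000)
member 2 (1-2): L=8.1059, (cx,cy)=(0.6134,-0.7898)
solve A·x = −loads:
  F[0-1] = -2829.7766 N (compression)
  F[0-2] = -132.2815 N (compression)
  F[1-2] = +215.6611 N (tension)
  Rx@0 = +1639.2500 N
  Ry@0 = +2395.1371 N
  Ry@2 = -170.3271 N

215.661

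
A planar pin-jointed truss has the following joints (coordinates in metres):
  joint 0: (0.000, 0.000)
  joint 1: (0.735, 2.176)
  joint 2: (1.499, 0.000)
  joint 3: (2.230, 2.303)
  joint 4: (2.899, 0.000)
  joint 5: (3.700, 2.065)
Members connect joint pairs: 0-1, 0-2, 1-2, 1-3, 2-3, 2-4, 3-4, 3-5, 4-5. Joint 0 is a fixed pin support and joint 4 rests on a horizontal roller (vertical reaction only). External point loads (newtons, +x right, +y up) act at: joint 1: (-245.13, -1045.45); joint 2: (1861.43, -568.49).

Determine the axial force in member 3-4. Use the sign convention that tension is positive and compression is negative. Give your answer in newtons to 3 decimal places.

N=6 nodes, M=9 members, R=3 reactions → 2N=12, M+R=12
member 0 (0-1): L=2.2968, (cx,cy)=(0.3200,0.9474)
member 1 (0-2): L=1.4990, (cx,cy)=(1.0000,0.0000)
member 2 (1-2): L=2.3062, (cx,cy)=(0.3313,-0.9435)
member 3 (1-3): L=1.5004, (cx,cy)=(0.9964,0.0846)
member 4 (2-3): L=2.4162, (cx,cy)=(0.3025,0.9531)
member 5 (2-4): L=1.4000, (cx,cy)=(1.0000,0.0000)
member 6 (3-4): L=2.3982, (cx,cy)=(0.2790,-0.9603)
member 7 (3-5): L=1.4891, (cx,cy)=(0.9871,-0.1598)
member 8 (4-5): L=2.2149, (cx,cy)=(0.3616,0.9323)
solve A·x = −loads:
  F[0-1] = -1307.6922 N (compression)
  F[0-2] = +2034.7787 N (tension)
  F[1-2] = +183.9593 N (tension)
  F[1-3] = -235.1341 N (compression)
  F[2-3] = +414.3350 N (tension)
  F[2-4] = +108.9384 N (tension)
  F[3-4] = -390.5177 N (compression)
  F[3-5] = +0.0000 N (tension)
  F[4-5] = -0.0000 N (compression)
  Rx@0 = -1616.3000 N
  Ry@0 = +1238.9247 N
  Ry@4 = +375.0153 N

-390.518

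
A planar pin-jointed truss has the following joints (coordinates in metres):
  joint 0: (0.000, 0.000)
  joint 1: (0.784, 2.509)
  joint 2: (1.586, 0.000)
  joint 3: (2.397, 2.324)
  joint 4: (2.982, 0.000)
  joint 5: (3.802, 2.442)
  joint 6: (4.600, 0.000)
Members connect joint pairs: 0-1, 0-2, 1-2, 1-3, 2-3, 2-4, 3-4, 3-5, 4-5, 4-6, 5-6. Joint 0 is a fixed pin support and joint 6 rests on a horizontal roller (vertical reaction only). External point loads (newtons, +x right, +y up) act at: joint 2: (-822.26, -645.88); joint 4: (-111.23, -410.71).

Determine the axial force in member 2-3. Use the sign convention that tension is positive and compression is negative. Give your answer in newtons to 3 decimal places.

N=7 nodes, M=11 members, R=3 reactions → 2N=14, M+R=14
member 0 (0-1): L=2.6286, (cx,cy)=(0.2983,0.9545)
member 1 (0-2): L=1.5860, (cx,cy)=(1.0000,0.0000)
member 2 (1-2): L=2.6341, (cx,cy)=(0.3045,-0.9525)
member 3 (1-3): L=1.6236, (cx,cy)=(0.9935,-0.1139)
member 4 (2-3): L=2.4614, (cx,cy)=(0.3295,0.9442)
member 5 (2-4): L=1.3960, (cx,cy)=(1.0000,0.0000)
member 6 (3-4): L=2.3965, (cx,cy)=(0.2441,-0.9697)
member 7 (3-5): L=1.4099, (cx,cy)=(0.9965,0.0837)
member 8 (4-5): L=2.5760, (cx,cy)=(0.3183,0.9480)
member 9 (4-6): L=1.6180, (cx,cy)=(1.0000,0.0000)
member 10 (5-6): L=2.5691, (cx,cy)=(0.3106,-0.9505)
solve A·x = −loads:
  F[0-1] = -594.7223 N (compression)
  F[0-2] = -756.1121 N (compression)
  F[1-2] = +640.8005 N (tension)
  F[1-3] = -374.9261 N (compression)
  F[2-3] = +37.6038 N (tension)
  F[2-4] = +248.8644 N (tension)
  F[3-4] = -109.5362 N (compression)
  F[3-5] = -334.5295 N (compression)
  F[4-5] = +545.2977 N (tension)
  F[4-6] = +159.7750 N (tension)
  F[5-6] = -514.3791 N (compression)
  Rx@0 = +933.4900 N
  Ry@0 = +567.6546 N
  Ry@6 = +488.9354 N

37.604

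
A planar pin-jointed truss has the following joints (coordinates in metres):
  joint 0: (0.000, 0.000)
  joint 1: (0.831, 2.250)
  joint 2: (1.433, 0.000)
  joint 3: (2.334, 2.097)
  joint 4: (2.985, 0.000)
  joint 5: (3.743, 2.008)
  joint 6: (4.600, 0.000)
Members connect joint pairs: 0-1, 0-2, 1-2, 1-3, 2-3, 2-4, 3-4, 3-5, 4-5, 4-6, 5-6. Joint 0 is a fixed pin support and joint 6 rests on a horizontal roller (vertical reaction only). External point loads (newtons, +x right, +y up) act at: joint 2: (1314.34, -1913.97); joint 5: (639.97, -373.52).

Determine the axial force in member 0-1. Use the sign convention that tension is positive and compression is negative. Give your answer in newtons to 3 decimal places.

N=7 nodes, M=11 members, R=3 reactions → 2N=14, M+R=14
member 0 (0-1): L=2.3986, (cx,cy)=(0.3465,0.9381)
member 1 (0-2): L=1.4330, (cx,cy)=(1.0000,0.0000)
member 2 (1-2): L=2.3291, (cx,cy)=(0.2585,-0.9660)
member 3 (1-3): L=1.5108, (cx,cy)=(0.9949,-0.1013)
member 4 (2-3): L=2.2824, (cx,cy)=(0.3948,0.9188)
member 5 (2-4): L=1.5520, (cx,cy)=(1.0000,0.0000)
member 6 (3-4): L=2.1957, (cx,cy)=(0.2965,-0.9550)
member 7 (3-5): L=1.4118, (cx,cy)=(0.9980,-0.0630)
member 8 (4-5): L=2.1463, (cx,cy)=(0.3532,0.9356)
member 9 (4-6): L=1.6150, (cx,cy)=(1.0000,0.0000)
member 10 (5-6): L=2.1832, (cx,cy)=(0.3925,-0.9197)
solve A·x = −loads:
  F[0-1] = -1181.1059 N (compression)
  F[0-2] = +2363.5145 N (tension)
  F[1-2] = +1223.3665 N (tension)
  F[1-3] = -729.1498 N (compression)
  F[2-3] = +796.8946 N (tension)
  F[2-4] = +1050.7847 N (tension)
  F[3-4] = -833.1285 N (compression)
  F[3-5] = -164.1309 N (compression)
  F[4-5] = +850.4725 N (tension)
  F[4-6] = +503.4174 N (tension)
  F[5-6] = -1282.4716 N (compression)
  Rx@0 = -1954.3100 N
  Ry@0 = +1107.9543 N
  Ry@6 = +1179.5357 N

-1181.106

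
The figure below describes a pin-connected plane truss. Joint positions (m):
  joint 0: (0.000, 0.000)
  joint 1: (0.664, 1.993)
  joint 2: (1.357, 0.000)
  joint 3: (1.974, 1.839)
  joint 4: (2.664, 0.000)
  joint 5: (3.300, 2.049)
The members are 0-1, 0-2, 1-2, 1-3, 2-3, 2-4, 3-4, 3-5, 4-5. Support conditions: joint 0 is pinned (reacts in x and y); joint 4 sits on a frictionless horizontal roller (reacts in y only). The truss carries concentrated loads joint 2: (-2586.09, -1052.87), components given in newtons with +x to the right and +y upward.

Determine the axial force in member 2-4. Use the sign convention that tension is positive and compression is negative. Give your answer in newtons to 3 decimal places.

201.228

N=6 nodes, M=9 members, R=3 reactions → 2N=12, M+R=12
member 0 (0-1): L=2.1007, (cx,cy)=(0.3161,0.9487)
member 1 (0-2): L=1.3570, (cx,cy)=(1.0000,0.0000)
member 2 (1-2): L=2.1100, (cx,cy)=(0.3284,-0.9445)
member 3 (1-3): L=1.3190, (cx,cy)=(0.9932,-0.1168)
member 4 (2-3): L=1.9397, (cx,cy)=(0.3181,0.9481)
member 5 (2-4): L=1.3070, (cx,cy)=(1.0000,0.0000)
member 6 (3-4): L=1.9642, (cx,cy)=(0.3513,-0.9363)
member 7 (3-5): L=1.3425, (cx,cy)=(0.9877,0.1564)
member 8 (4-5): L=2.1454, (cx,cy)=(0.2964,0.9551)
solve A·x = −loads:
  F[0-1] = -544.4689 N (compression)
  F[0-2] = -2413.9916 N (compression)
  F[1-2] = +592.5315 N (tension)
  F[1-3] = -369.2280 N (compression)
  F[2-3] = +520.2260 N (tension)
  F[2-4] = +201.2277 N (tension)
  F[3-4] = -572.8237 N (compression)
  F[3-5] = -0.0000 N (tension)
  F[4-5] = +0.0000 N (tension)
  Rx@0 = +2586.0900 N
  Ry@0 = +516.5545 N
  Ry@4 = +536.3155 N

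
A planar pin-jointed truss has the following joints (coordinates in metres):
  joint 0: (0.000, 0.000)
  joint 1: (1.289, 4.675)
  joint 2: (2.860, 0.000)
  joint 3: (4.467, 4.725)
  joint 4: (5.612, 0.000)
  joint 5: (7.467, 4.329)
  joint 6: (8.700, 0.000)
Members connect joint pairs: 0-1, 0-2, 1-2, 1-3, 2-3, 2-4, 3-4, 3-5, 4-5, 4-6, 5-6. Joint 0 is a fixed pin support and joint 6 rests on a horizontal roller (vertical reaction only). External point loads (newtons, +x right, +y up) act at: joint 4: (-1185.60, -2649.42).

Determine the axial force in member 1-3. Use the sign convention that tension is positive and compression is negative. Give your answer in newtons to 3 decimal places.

N=7 nodes, M=11 members, R=3 reactions → 2N=14, M+R=14
member 0 (0-1): L=4.8494, (cx,cy)=(0.2658,0.9640)
member 1 (0-2): L=2.8600, (cx,cy)=(1.0000,0.0000)
member 2 (1-2): L=4.9319, (cx,cy)=(0.3185,-0.9479)
member 3 (1-3): L=3.1784, (cx,cy)=(0.9999,0.0157)
member 4 (2-3): L=4.9908, (cx,cy)=(0.3220,0.9467)
member 5 (2-4): L=2.7520, (cx,cy)=(1.0000,0.0000)
member 6 (3-4): L=4.8618, (cx,cy)=(0.2355,-0.9719)
member 7 (3-5): L=3.0260, (cx,cy)=(0.9914,-0.1309)
member 8 (4-5): L=4.7097, (cx,cy)=(0.3939,0.9192)
member 9 (4-6): L=3.0880, (cx,cy)=(1.0000,0.0000)
member 10 (5-6): L=4.5012, (cx,cy)=(0.2739,-0.9617)
solve A·x = −loads:
  F[0-1] = -975.4826 N (compression)
  F[0-2] = -926.3134 N (compression)
  F[1-2] = +982.5703 N (tension)
  F[1-3] = -572.3437 N (compression)
  F[2-3] = -983.7822 N (compression)
  F[2-4] = -296.5565 N (compression)
  F[3-4] = +1124.3236 N (tension)
  F[3-5] = -1163.8436 N (compression)
  F[4-5] = +1693.6226 N (tension)
  F[4-6] = +486.7710 N (tension)
  F[5-6] = -1776.9984 N (compression)
  Rx@0 = +1185.6000 N
  Ry@0 = +940.3918 N
  Ry@6 = +1709.0282 N

-572.344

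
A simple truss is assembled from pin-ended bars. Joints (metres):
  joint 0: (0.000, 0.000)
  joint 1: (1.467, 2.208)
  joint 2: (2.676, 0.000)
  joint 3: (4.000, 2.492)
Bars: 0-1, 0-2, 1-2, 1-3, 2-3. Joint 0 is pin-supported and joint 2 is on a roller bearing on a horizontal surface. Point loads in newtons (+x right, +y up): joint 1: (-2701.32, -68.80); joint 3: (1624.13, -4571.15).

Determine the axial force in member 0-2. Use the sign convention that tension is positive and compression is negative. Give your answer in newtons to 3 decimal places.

N=4 nodes, M=5 members, R=3 reactions → 2N=8, M+R=8
member 0 (0-1): L=2.6509, (cx,cy)=(0.5534,0.8329)
member 1 (0-2): L=2.6760, (cx,cy)=(1.0000,0.0000)
member 2 (1-2): L=2.5173, (cx,cy)=(0.4803,-0.8771)
member 3 (1-3): L=2.5489, (cx,cy)=(0.9938,0.1114)
member 4 (2-3): L=2.8219, (cx,cy)=(0.4692,0.8831)
solve A·x = −loads:
  F[0-1] = +1817.8711 N (tension)
  F[0-2] = -2083.1884 N (compression)
  F[1-2] = -1253.8304 N (compression)
  F[1-3] = +4336.4993 N (tension)
  F[2-3] = -5723.4129 N (compression)
  Rx@0 = +1077.1900 N
  Ry@0 = -1514.1408 N
  Ry@2 = +6154.0908 N

-2083.188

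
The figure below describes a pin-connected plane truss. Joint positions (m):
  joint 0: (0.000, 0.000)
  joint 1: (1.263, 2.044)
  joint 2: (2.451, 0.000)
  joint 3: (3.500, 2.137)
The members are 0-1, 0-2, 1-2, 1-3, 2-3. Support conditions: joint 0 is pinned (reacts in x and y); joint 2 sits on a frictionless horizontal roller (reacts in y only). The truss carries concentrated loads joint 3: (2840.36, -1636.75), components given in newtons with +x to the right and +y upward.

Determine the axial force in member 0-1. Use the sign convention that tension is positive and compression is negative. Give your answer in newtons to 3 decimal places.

3734.561

N=4 nodes, M=5 members, R=3 reactions → 2N=8, M+R=8
member 0 (0-1): L=2.4027, (cx,cy)=(0.5257,0.8507)
member 1 (0-2): L=2.4510, (cx,cy)=(1.0000,0.0000)
member 2 (1-2): L=2.3642, (cx,cy)=(0.5025,-0.8646)
member 3 (1-3): L=2.2389, (cx,cy)=(0.9991,0.0415)
member 4 (2-3): L=2.3806, (cx,cy)=(0.4406,0.8977)
solve A·x = −loads:
  F[0-1] = +3734.5609 N (tension)
  F[0-2] = +877.2792 N (tension)
  F[1-2] = -3495.7587 N (compression)
  F[1-3] = +3722.9225 N (tension)
  F[2-3] = -1995.5798 N (compression)
  Rx@0 = -2840.3600 N
  Ry@0 = -3176.9890 N
  Ry@2 = +4813.7390 N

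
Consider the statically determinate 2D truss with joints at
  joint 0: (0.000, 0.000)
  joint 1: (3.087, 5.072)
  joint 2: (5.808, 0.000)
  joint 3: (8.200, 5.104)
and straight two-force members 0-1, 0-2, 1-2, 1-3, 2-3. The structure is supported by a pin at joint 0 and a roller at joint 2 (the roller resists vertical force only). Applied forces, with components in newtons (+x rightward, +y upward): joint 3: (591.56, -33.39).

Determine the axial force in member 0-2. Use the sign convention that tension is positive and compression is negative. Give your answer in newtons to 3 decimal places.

N=4 nodes, M=5 members, R=3 reactions → 2N=8, M+R=8
member 0 (0-1): L=5.9376, (cx,cy)=(0.5199,0.8542)
member 1 (0-2): L=5.8080, (cx,cy)=(1.0000,0.0000)
member 2 (1-2): L=5.7558, (cx,cy)=(0.4727,-0.8812)
member 3 (1-3): L=5.1131, (cx,cy)=(1.0000,0.0063)
member 4 (2-3): L=5.6367, (cx,cy)=(0.4244,0.9055)
solve A·x = −loads:
  F[0-1] = +624.6710 N (tension)
  F[0-2] = +266.7876 N (tension)
  F[1-2] = -601.2203 N (compression)
  F[1-3] = +609.0065 N (tension)
  F[2-3] = -41.0842 N (compression)
  Rx@0 = -591.5600 N
  Ry@0 = -533.6073 N
  Ry@2 = +566.9973 N

266.788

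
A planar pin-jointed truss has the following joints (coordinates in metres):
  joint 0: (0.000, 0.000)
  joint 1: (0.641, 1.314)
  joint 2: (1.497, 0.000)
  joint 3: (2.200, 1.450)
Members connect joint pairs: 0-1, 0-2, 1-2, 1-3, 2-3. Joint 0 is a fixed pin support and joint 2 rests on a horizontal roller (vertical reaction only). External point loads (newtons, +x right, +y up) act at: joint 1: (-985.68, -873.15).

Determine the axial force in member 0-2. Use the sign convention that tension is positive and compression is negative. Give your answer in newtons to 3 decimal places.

-320.063

N=4 nodes, M=5 members, R=3 reactions → 2N=8, M+R=8
member 0 (0-1): L=1.4620, (cx,cy)=(0.4384,0.8988)
member 1 (0-2): L=1.4970, (cx,cy)=(1.0000,0.0000)
member 2 (1-2): L=1.5682, (cx,cy)=(0.5458,-0.8379)
member 3 (1-3): L=1.5649, (cx,cy)=(0.9962,0.0869)
member 4 (2-3): L=1.6114, (cx,cy)=(0.4363,0.8998)
solve A·x = −loads:
  F[0-1] = -1518.1576 N (compression)
  F[0-2] = -320.0634 N (compression)
  F[1-2] = +586.3687 N (tension)
  F[1-3] = -0.0000 N (compression)
  F[2-3] = -0.0000 N (compression)
  Rx@0 = +985.6800 N
  Ry@0 = +1364.4622 N
  Ry@2 = -491.3122 N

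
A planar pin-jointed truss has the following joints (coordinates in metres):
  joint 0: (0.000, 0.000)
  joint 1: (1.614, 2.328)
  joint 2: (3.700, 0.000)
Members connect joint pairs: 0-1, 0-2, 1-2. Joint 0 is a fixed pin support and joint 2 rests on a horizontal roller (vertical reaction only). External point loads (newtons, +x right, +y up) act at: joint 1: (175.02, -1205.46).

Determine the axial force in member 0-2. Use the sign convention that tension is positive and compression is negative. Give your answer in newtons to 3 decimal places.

569.852

N=3 nodes, M=3 members, R=3 reactions → 2N=6, M+R=6
member 0 (0-1): L=2.8328, (cx,cy)=(0.5698,0.8218)
member 1 (0-2): L=3.7000, (cx,cy)=(1.0000,0.0000)
member 2 (1-2): L=3.1259, (cx,cy)=(0.6673,-0.7448)
solve A·x = −loads:
  F[0-1] = -692.9796 N (compression)
  F[0-2] = +569.8525 N (tension)
  F[1-2] = -853.9200 N (compression)
  Rx@0 = -175.0200 N
  Ry@0 = +569.4981 N
  Ry@2 = +635.9619 N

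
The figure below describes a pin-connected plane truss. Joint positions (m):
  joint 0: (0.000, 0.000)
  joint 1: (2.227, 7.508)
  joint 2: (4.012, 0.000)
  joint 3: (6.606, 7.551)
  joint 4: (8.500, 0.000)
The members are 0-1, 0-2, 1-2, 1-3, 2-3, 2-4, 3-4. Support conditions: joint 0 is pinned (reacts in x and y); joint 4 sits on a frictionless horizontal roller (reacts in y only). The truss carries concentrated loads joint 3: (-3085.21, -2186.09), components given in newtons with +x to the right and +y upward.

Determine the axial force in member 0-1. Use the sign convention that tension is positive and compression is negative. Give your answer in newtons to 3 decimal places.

-3366.871

N=5 nodes, M=7 members, R=3 reactions → 2N=10, M+R=10
member 0 (0-1): L=7.8313, (cx,cy)=(0.2844,0.9587)
member 1 (0-2): L=4.0120, (cx,cy)=(1.0000,0.0000)
member 2 (1-2): L=7.7173, (cx,cy)=(0.2313,-0.9729)
member 3 (1-3): L=4.3792, (cx,cy)=(1.0000,0.0098)
member 4 (2-3): L=7.9841, (cx,cy)=(0.3249,0.9458)
member 5 (2-4): L=4.4880, (cx,cy)=(1.0000,0.0000)
member 6 (3-4): L=7.7849, (cx,cy)=(0.2433,-0.9700)
solve A·x = −loads:
  F[0-1] = -3366.8712 N (compression)
  F[0-2] = -2127.7698 N (compression)
  F[1-2] = +3300.4698 N (tension)
  F[1-3] = -1720.9197 N (compression)
  F[2-3] = -3395.1557 N (compression)
  F[2-4] = -261.3067 N (compression)
  F[3-4] = +1074.0493 N (tension)
  Rx@0 = +3085.2100 N
  Ry@0 = +3227.8677 N
  Ry@4 = -1041.7777 N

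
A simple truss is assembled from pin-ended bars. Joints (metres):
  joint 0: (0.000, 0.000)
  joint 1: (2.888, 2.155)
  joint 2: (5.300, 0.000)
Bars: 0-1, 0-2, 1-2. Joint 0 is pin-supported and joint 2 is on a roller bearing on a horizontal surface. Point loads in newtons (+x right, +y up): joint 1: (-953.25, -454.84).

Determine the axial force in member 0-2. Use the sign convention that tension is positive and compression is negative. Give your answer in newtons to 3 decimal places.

N=3 nodes, M=3 members, R=3 reactions → 2N=6, M+R=6
member 0 (0-1): L=3.6034, (cx,cy)=(0.8015,0.5980)
member 1 (0-2): L=5.3000, (cx,cy)=(1.0000,0.0000)
member 2 (1-2): L=3.2345, (cx,cy)=(0.7457,-0.6663)
solve A·x = −loads:
  F[0-1] = -994.2239 N (compression)
  F[0-2] = -156.4164 N (compression)
  F[1-2] = +209.7527 N (tension)
  Rx@0 = +953.2500 N
  Ry@0 = +594.5902 N
  Ry@2 = -139.7502 N

-156.416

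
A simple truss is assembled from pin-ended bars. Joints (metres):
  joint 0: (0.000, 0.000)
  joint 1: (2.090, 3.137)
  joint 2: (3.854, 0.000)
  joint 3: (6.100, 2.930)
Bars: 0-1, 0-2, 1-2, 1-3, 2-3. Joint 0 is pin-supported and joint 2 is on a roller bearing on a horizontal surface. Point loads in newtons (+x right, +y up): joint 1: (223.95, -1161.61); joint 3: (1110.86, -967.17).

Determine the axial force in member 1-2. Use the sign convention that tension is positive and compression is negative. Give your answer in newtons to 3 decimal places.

-2652.882

N=4 nodes, M=5 members, R=3 reactions → 2N=8, M+R=8
member 0 (0-1): L=3.7695, (cx,cy)=(0.5545,0.8322)
member 1 (0-2): L=3.8540, (cx,cy)=(1.0000,0.0000)
member 2 (1-2): L=3.5990, (cx,cy)=(0.4901,-0.8716)
member 3 (1-3): L=4.0153, (cx,cy)=(0.9987,-0.0516)
member 4 (2-3): L=3.6918, (cx,cy)=(0.6084,0.7936)
solve A·x = −loads:
  F[0-1] = +1272.2446 N (tension)
  F[0-2] = +629.4073 N (tension)
  F[1-2] = -2652.8822 N (compression)
  F[1-3] = +1784.1154 N (tension)
  F[2-3] = -1102.7465 N (compression)
  Rx@0 = -1334.8100 N
  Ry@0 = -1058.7791 N
  Ry@2 = +3187.5591 N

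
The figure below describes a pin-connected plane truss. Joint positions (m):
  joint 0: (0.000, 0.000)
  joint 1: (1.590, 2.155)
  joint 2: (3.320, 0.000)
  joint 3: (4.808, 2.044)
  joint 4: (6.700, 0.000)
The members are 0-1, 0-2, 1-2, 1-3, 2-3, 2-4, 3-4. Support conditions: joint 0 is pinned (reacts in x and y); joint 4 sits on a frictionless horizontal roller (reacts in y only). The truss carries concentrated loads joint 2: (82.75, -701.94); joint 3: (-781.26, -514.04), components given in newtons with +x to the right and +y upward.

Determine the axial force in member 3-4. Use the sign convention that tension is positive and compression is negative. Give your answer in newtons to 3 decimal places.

N=5 nodes, M=7 members, R=3 reactions → 2N=10, M+R=10
member 0 (0-1): L=2.6781, (cx,cy)=(0.5937,0.8047)
member 1 (0-2): L=3.3200, (cx,cy)=(1.0000,0.0000)
member 2 (1-2): L=2.7635, (cx,cy)=(0.6260,-0.7798)
member 3 (1-3): L=3.2199, (cx,cy)=(0.9994,-0.0345)
member 4 (2-3): L=2.5283, (cx,cy)=(0.5885,0.8085)
member 5 (2-4): L=3.3800, (cx,cy)=(1.0000,0.0000)
member 6 (3-4): L=2.7852, (cx,cy)=(0.6793,-0.7339)
solve A·x = −loads:
  F[0-1] = -916.6552 N (compression)
  F[0-2] = -154.2841 N (compression)
  F[1-2] = +997.5885 N (tension)
  F[1-3] = -1169.4294 N (compression)
  F[2-3] = -93.9909 N (compression)
  F[2-4] = +442.7924 N (tension)
  F[3-4] = -651.8426 N (compression)
  Rx@0 = +698.5100 N
  Ry@0 = +737.6144 N
  Ry@4 = +478.3656 N

-651.843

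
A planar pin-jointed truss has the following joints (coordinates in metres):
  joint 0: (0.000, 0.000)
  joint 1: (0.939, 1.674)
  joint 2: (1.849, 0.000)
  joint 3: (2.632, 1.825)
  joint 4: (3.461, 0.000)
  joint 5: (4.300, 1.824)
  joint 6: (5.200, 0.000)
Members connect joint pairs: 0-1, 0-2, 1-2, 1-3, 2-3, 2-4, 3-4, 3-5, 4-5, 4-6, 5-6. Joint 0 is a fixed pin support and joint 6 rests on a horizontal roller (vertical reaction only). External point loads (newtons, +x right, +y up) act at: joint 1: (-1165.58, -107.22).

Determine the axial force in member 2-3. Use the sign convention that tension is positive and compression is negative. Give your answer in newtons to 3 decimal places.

-453.177

N=7 nodes, M=11 members, R=3 reactions → 2N=14, M+R=14
member 0 (0-1): L=1.9194, (cx,cy)=(0.4892,0.8722)
member 1 (0-2): L=1.8490, (cx,cy)=(1.0000,0.0000)
member 2 (1-2): L=1.9054, (cx,cy)=(0.4776,-0.8786)
member 3 (1-3): L=1.6997, (cx,cy)=(0.9960,0.0888)
member 4 (2-3): L=1.9859, (cx,cy)=(0.3943,0.9190)
member 5 (2-4): L=1.6120, (cx,cy)=(1.0000,0.0000)
member 6 (3-4): L=2.0045, (cx,cy)=(0.4136,-0.9105)
member 7 (3-5): L=1.6680, (cx,cy)=(1.0000,-0.0006)
member 8 (4-5): L=2.0077, (cx,cy)=(0.4179,0.9085)
member 9 (4-6): L=1.7390, (cx,cy)=(1.0000,0.0000)
member 10 (5-6): L=2.0340, (cx,cy)=(0.4425,-0.8968)
solve A·x = −loads:
  F[0-1] = -530.9645 N (compression)
  F[0-2] = -905.8205 N (compression)
  F[1-2] = +474.0216 N (tension)
  F[1-3] = +682.1242 N (tension)
  F[2-3] = -453.1767 N (compression)
  F[2-4] = -500.7468 N (compression)
  F[3-4] = +390.6364 N (tension)
  F[3-5] = +339.1885 N (tension)
  F[4-5] = -391.4838 N (compression)
  F[4-6] = -175.5916 N (compression)
  F[5-6] = +396.8284 N (tension)
  Rx@0 = +1165.5800 N
  Ry@0 = +463.0856 N
  Ry@6 = -355.8656 N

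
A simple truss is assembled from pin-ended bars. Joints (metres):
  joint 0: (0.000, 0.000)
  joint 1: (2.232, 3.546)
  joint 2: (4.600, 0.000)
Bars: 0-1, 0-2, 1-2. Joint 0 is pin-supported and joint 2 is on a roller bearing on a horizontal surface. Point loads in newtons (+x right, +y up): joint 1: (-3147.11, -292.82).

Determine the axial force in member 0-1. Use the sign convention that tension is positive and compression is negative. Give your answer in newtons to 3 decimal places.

-3044.708

N=3 nodes, M=3 members, R=3 reactions → 2N=6, M+R=6
member 0 (0-1): L=4.1900, (cx,cy)=(0.5327,0.8463)
member 1 (0-2): L=4.6000, (cx,cy)=(1.0000,0.0000)
member 2 (1-2): L=4.2640, (cx,cy)=(0.5553,-0.8316)
solve A·x = −loads:
  F[0-1] = -3044.7076 N (compression)
  F[0-2] = -1525.1963 N (compression)
  F[1-2] = +2746.3721 N (tension)
  Rx@0 = +3147.1100 N
  Ry@0 = +2576.7500 N
  Ry@2 = -2283.9300 N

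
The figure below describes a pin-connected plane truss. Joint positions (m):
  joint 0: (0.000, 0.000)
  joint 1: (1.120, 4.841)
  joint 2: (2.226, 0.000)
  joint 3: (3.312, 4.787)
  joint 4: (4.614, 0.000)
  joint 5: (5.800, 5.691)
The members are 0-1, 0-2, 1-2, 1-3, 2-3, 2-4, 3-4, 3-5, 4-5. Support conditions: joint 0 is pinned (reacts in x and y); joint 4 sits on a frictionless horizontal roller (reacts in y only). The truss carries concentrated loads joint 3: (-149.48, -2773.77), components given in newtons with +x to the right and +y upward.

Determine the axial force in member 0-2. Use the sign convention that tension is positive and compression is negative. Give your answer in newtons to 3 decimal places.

67.487

N=6 nodes, M=9 members, R=3 reactions → 2N=12, M+R=12
member 0 (0-1): L=4.9689, (cx,cy)=(0.2254,0.9743)
member 1 (0-2): L=2.2260, (cx,cy)=(1.0000,0.0000)
member 2 (1-2): L=4.9657, (cx,cy)=(0.2227,-0.9749)
member 3 (1-3): L=2.1927, (cx,cy)=(0.9997,-0.0246)
member 4 (2-3): L=4.9086, (cx,cy)=(0.2212,0.9752)
member 5 (2-4): L=2.3880, (cx,cy)=(1.0000,0.0000)
member 6 (3-4): L=4.9609, (cx,cy)=(0.2625,-0.9649)
member 7 (3-5): L=2.6471, (cx,cy)=(0.9399,0.3415)
member 8 (4-5): L=5.8133, (cx,cy)=(0.2040,0.9790)
solve A·x = −loads:
  F[0-1] = -962.5713 N (compression)
  F[0-2] = +67.4867 N (tension)
  F[1-2] = +972.9221 N (tension)
  F[1-3] = -433.7937 N (compression)
  F[2-3] = -972.5851 N (compression)
  F[2-4] = +499.3593 N (tension)
  F[3-4] = -1902.6680 N (compression)
  F[3-5] = -0.0000 N (compression)
  F[4-5] = +0.0000 N (tension)
  Rx@0 = +149.4800 N
  Ry@0 = +937.8000 N
  Ry@4 = +1835.9700 N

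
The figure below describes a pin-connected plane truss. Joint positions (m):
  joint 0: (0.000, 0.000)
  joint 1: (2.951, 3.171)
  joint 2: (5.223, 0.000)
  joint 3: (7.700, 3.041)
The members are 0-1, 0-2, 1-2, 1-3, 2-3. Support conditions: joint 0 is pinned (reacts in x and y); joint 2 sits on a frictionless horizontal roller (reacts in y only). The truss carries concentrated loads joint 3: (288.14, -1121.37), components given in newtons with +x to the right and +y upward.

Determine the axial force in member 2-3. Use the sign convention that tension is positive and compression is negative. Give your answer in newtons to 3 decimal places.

-1404.796

N=4 nodes, M=5 members, R=3 reactions → 2N=8, M+R=8
member 0 (0-1): L=4.3317, (cx,cy)=(0.6813,0.7320)
member 1 (0-2): L=5.2230, (cx,cy)=(1.0000,0.0000)
member 2 (1-2): L=3.9009, (cx,cy)=(0.5824,-0.8129)
member 3 (1-3): L=4.7508, (cx,cy)=(0.9996,-0.0274)
member 4 (2-3): L=3.9221, (cx,cy)=(0.6315,0.7753)
solve A·x = −loads:
  F[0-1] = +955.6416 N (tension)
  F[0-2] = -362.8970 N (compression)
  F[1-2] = -900.1854 N (compression)
  F[1-3] = +1175.7685 N (tension)
  F[2-3] = -1404.7959 N (compression)
  Rx@0 = -288.1400 N
  Ry@0 = -699.5725 N
  Ry@2 = +1820.9425 N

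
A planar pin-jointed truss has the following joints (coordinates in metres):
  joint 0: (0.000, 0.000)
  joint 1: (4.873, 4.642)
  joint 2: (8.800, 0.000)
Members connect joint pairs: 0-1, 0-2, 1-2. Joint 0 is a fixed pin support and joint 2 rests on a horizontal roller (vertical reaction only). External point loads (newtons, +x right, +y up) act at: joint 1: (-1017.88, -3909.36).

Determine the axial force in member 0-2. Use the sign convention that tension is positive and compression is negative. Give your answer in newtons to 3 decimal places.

N=3 nodes, M=3 members, R=3 reactions → 2N=6, M+R=6
member 0 (0-1): L=6.7301, (cx,cy)=(0.7241,0.6897)
member 1 (0-2): L=8.8000, (cx,cy)=(1.0000,0.0000)
member 2 (1-2): L=6.0803, (cx,cy)=(0.6459,-0.7635)
solve A·x = −loads:
  F[0-1] = -3307.7597 N (compression)
  F[0-2] = +1377.1371 N (tension)
  F[1-2] = -2132.2496 N (compression)
  Rx@0 = +1017.8800 N
  Ry@0 = +2281.4836 N
  Ry@2 = +1627.8764 N

1377.137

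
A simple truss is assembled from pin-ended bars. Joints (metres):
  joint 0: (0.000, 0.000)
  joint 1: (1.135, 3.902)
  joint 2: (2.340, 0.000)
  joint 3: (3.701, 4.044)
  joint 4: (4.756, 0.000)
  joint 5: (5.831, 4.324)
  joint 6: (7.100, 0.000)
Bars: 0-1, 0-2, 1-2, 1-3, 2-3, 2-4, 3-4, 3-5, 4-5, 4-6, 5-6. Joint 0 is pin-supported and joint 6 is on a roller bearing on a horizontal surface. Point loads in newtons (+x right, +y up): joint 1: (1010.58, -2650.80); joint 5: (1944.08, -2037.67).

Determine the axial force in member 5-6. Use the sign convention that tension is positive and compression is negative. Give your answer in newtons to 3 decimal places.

N=7 nodes, M=11 members, R=3 reactions → 2N=14, M+R=14
member 0 (0-1): L=4.0637, (cx,cy)=(0.2793,0.9602)
member 1 (0-2): L=2.3400, (cx,cy)=(1.0000,0.0000)
member 2 (1-2): L=4.0838, (cx,cy)=(0.2951,-0.9555)
member 3 (1-3): L=2.5699, (cx,cy)=(0.9985,0.0553)
member 4 (2-3): L=4.2669, (cx,cy)=(0.3190,0.9478)
member 5 (2-4): L=2.4160, (cx,cy)=(1.0000,0.0000)
member 6 (3-4): L=4.1793, (cx,cy)=(0.2524,-0.9676)
member 7 (3-5): L=2.1483, (cx,cy)=(0.9915,0.1303)
member 8 (4-5): L=4.4556, (cx,cy)=(0.2413,0.9705)
member 9 (4-6): L=2.3440, (cx,cy)=(1.0000,0.0000)
member 10 (5-6): L=4.5064, (cx,cy)=(0.2816,-0.9595)
solve A·x = −loads:
  F[0-1] = -887.1856 N (compression)
  F[0-2] = +3202.4515 N (tension)
  F[1-2] = -1922.7699 N (compression)
  F[1-3] = -692.0839 N (compression)
  F[2-3] = +1938.4143 N (tension)
  F[2-4] = +2016.8135 N (tension)
  F[3-4] = -1807.0399 N (compression)
  F[3-5] = +386.7192 N (tension)
  F[4-5] = +1801.7446 N (tension)
  F[4-6] = +1125.9561 N (tension)
  F[5-6] = -3998.4007 N (compression)
  Rx@0 = -2954.6600 N
  Ry@0 = +851.8789 N
  Ry@6 = +3836.5911 N

-3998.401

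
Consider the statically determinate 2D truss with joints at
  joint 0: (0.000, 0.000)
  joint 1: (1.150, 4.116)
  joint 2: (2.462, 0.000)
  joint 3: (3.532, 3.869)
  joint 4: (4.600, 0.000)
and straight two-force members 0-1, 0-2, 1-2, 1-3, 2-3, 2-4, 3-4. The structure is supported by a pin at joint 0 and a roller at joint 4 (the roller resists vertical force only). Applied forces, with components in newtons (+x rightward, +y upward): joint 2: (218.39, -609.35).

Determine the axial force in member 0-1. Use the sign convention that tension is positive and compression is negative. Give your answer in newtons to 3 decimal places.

-294.062

N=5 nodes, M=7 members, R=3 reactions → 2N=10, M+R=10
member 0 (0-1): L=4.2736, (cx,cy)=(0.2691,0.9631)
member 1 (0-2): L=2.4620, (cx,cy)=(1.0000,0.0000)
member 2 (1-2): L=4.3200, (cx,cy)=(0.3037,-0.9528)
member 3 (1-3): L=2.3948, (cx,cy)=(0.9947,-0.1031)
member 4 (2-3): L=4.0142, (cx,cy)=(0.2666,0.9638)
member 5 (2-4): L=2.1380, (cx,cy)=(1.0000,0.0000)
member 6 (3-4): L=4.0137, (cx,cy)=(0.2661,-0.9639)
solve A·x = −loads:
  F[0-1] = -294.0619 N (compression)
  F[0-2] = +297.5196 N (tension)
  F[1-2] = +316.3229 N (tension)
  F[1-3] = -176.1364 N (compression)
  F[2-3] = +319.5281 N (tension)
  F[2-4] = +90.0263 N (tension)
  F[3-4] = -338.3321 N (compression)
  Rx@0 = -218.3900 N
  Ry@0 = +283.2153 N
  Ry@4 = +326.1347 N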